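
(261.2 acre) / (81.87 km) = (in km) 0.01291. Check: 1 acre = 4046.8564 m^2, so 261.2 acre = 261.2 * 4046.8564 = 1057038.9 m^2. 1 km = 1000 m, so 81.87 km = 81.87 * 1000 = 81870 m. Combine: 1057038.9 m^2 / 81870 m = 12.911187 m. 1 km = 1000 m, so 12.911187 m = 12.911187 / 1000 = 0.012911187 km ≈ 0.01291 km (4 s.f.).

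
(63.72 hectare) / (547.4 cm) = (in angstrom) 1 hectare = 10000 m^2, so 63.72 hectare = 63.72 * 10000 = 637200 m^2. 1 cm = 0.01 m, so 547.4 cm = 547.4 * 0.01 = 5.474 m. Combine: 637200 m^2 / 5.474 m = 116404.82 m. 1 angstrom = 1e-10 m, so 116404.82 m = 116404.82 / 1e-10 = 1.1640482e+15 angstrom ≈ 1.164e+15 angstrom (4 s.f.). Final answer: 1.164e+15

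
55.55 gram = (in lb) 0.1225. Check: 1 gram = 0.001 kg, so 55.55 gram = 55.55 * 0.001 = 0.05555 kg. 1 lb = 0.45359237 kg, so 0.05555 kg = 0.05555 / 0.45359237 = 0.12246679 lb ≈ 0.1225 lb (4 s.f.).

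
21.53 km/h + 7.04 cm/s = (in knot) 11.76. Check: 1 km/h = 0.27777778 m/s, so 21.53 km/h = 21.53 * 0.27777778 = 5.9805556 m/s. 1 cm/s = 0.01 m/s, so 7.04 cm/s = 7.04 * 0.01 = 0.0704 m/s. Sum: 5.9805556 + 0.0704 = 6.0509556 m/s. 1 knot = 0.51444444 m/s, so 6.0509556 m/s = 6.0509556 / 0.51444444 = 11.762117 knot ≈ 11.76 knot (4 s.f.).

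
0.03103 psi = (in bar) 0.002139. Check: 1 psi = 6894.7573 Pa, so 0.03103 psi = 0.03103 * 6894.7573 = 213.94432 Pa. 1 bar = 100000 Pa, so 213.94432 Pa = 213.94432 / 100000 = 0.0021394432 bar ≈ 0.002139 bar (4 s.f.).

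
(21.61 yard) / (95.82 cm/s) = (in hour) 1 yard = 0.9144 m, so 21.61 yard = 21.61 * 0.9144 = 19.760184 m. 1 cm/s = 0.01 m/s, so 95.82 cm/s = 95.82 * 0.01 = 0.9582 m/s. Combine: 19.760184 m / 0.9582 m/s = 20.622192 s. 1 hour = 3600 s, so 20.622192 s = 20.622192 / 3600 = 0.0057283866 hour ≈ 0.005728 hour (4 s.f.). Final answer: 0.005728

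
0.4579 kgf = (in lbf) 1 kgf = 9.80665 N, so 0.4579 kgf = 0.4579 * 9.80665 = 4.490465 N. 1 lbf = 4.4482216 N, so 4.490465 N = 4.490465 / 4.4482216 = 1.0094967 lbf ≈ 1.009 lbf (4 s.f.). Final answer: 1.009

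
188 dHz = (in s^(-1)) 18.8. Check: 1 dHz = 0.1 Hz, so 188 dHz = 188 * 0.1 = 18.8 Hz. 18.8 Hz = 18.8 s^(-1).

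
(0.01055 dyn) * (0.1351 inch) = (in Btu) 1 dyn = 1e-05 N, so 0.01055 dyn = 0.01055 * 1e-05 = 1.055e-07 N. 1 inch = 0.0254 m, so 0.1351 inch = 0.1351 * 0.0254 = 0.00343154 m. Combine: 1.055e-07 N * 0.00343154 m = 3.6202747e-10 J. 1 Btu = 1055.0559 J, so 3.6202747e-10 J = 3.6202747e-10 / 1055.0559 = 3.4313583e-13 Btu ≈ 3.431e-13 Btu (4 s.f.). Final answer: 3.431e-13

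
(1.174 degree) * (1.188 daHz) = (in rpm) 2.325. Check: 1 degree = 0.017453293 rad, so 1.174 degree = 1.174 * 0.017453293 = 0.020490165 rad. 1 daHz = 10 Hz, so 1.188 daHz = 1.188 * 10 = 11.88 Hz. Combine: 0.020490165 rad * 11.88 Hz = 0.24342317 rad/s. 1 rpm = 0.10471976 rad/s, so 0.24342317 rad/s = 0.24342317 / 0.10471976 = 2.32452 rpm ≈ 2.325 rpm (4 s.f.).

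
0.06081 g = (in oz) 1 g = 0.001 kg, so 0.06081 g = 0.06081 * 0.001 = 6.081e-05 kg. 1 oz = 0.028349523 kg, so 6.081e-05 kg = 6.081e-05 / 0.028349523 = 0.0021450096 oz ≈ 0.002145 oz (4 s.f.). Final answer: 0.002145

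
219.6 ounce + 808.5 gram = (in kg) 7.034. Check: 1 ounce = 0.028349523 kg, so 219.6 ounce = 219.6 * 0.028349523 = 6.2255553 kg. 1 gram = 0.001 kg, so 808.5 gram = 808.5 * 0.001 = 0.8085 kg. Sum: 6.2255553 + 0.8085 = 7.0340553 kg. Result: 7.0340553 kg ≈ 7.034 kg (4 s.f.).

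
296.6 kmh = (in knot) 160.2. Check: 1 kmh = 0.27777778 m/s, so 296.6 kmh = 296.6 * 0.27777778 = 82.388889 m/s. 1 knot = 0.51444444 m/s, so 82.388889 m/s = 82.388889 / 0.51444444 = 160.15119 knot ≈ 160.2 knot (4 s.f.).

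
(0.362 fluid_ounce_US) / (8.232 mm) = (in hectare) 1 fluid_ounce_US = 2.957353e-05 m^3, so 0.362 fluid_ounce_US = 0.362 * 2.957353e-05 = 1.0705618e-05 m^3. 1 mm = 0.001 m, so 8.232 mm = 8.232 * 0.001 = 0.008232 m. Combine: 1.0705618e-05 m^3 / 0.008232 m = 0.0013004881 m^2. 1 hectare = 10000 m^2, so 0.0013004881 m^2 = 0.0013004881 / 10000 = 1.3004881e-07 hectare ≈ 1.3e-07 hectare (4 s.f.). Final answer: 1.3e-07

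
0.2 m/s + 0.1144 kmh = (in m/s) 0.2 m/s is already in m/s. 1 kmh = 0.27777778 m/s, so 0.1144 kmh = 0.1144 * 0.27777778 = 0.031777778 m/s. Sum: 0.2 + 0.031777778 = 0.23177778 m/s. Result: 0.23177778 m/s ≈ 0.2318 m/s (4 s.f.). Final answer: 0.2318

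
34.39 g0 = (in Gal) 3.373e+04. Check: 1 g0 = 9.80665 m/s^2, so 34.39 g0 = 34.39 * 9.80665 = 337.25069 m/s^2. 1 Gal = 0.01 m/s^2, so 337.25069 m/s^2 = 337.25069 / 0.01 = 33725.069 Gal ≈ 3.373e+04 Gal (4 s.f.).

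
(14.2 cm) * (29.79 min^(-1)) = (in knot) 0.137. Check: 1 cm = 0.01 m, so 14.2 cm = 14.2 * 0.01 = 0.142 m. 1 min^(-1) = 0.016666667 Hz, so 29.79 min^(-1) = 29.79 * 0.016666667 = 0.4965 Hz. Combine: 0.142 m * 0.4965 Hz = 0.070503 m/s. 1 knot = 0.51444444 m/s, so 0.070503 m/s = 0.070503 / 0.51444444 = 0.13704687 knot ≈ 0.137 knot (4 s.f.).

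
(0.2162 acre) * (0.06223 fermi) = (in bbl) 3.425e-13. Check: 1 acre = 4046.8564 m^2, so 0.2162 acre = 0.2162 * 4046.8564 = 874.93036 m^2. 1 fermi = 1e-15 m, so 0.06223 fermi = 0.06223 * 1e-15 = 6.223e-17 m. Combine: 874.93036 m^2 * 6.223e-17 m = 5.4446916e-14 m^3. 1 bbl = 0.15898729 m^3, so 5.4446916e-14 m^3 = 5.4446916e-14 / 0.15898729 = 3.424608e-13 bbl ≈ 3.425e-13 bbl (4 s.f.).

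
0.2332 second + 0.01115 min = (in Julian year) 0.2332 second = 0.2332 s. 1 min = 60 s, so 0.01115 min = 0.01115 * 60 = 0.669 s. Sum: 0.2332 + 0.669 = 0.9022 s. 1 Julian year = 31557600 s, so 0.9022 s = 0.9022 / 31557600 = 2.8588993e-08 Julian year ≈ 2.859e-08 Julian year (4 s.f.). Final answer: 2.859e-08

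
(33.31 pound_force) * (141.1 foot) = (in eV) 1 pound_force = 4.4482216 N, so 33.31 pound_force = 33.31 * 4.4482216 = 148.17026 N. 1 foot = 0.3048 m, so 141.1 foot = 141.1 * 0.3048 = 43.00728 m. Combine: 148.17026 N * 43.00728 m = 6372.3999 J. 1 eV = 1.6021766e-19 J, so 6372.3999 J = 6372.3999 / 1.6021766e-19 = 3.9773392e+22 eV ≈ 3.977e+22 eV (4 s.f.). Final answer: 3.977e+22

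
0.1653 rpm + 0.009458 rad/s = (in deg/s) 1.534. Check: 1 rpm = 0.10471976 rad/s, so 0.1653 rpm = 0.1653 * 0.10471976 = 0.017310176 rad/s. 0.009458 rad/s is already in rad/s. Sum: 0.017310176 + 0.009458 = 0.026768176 rad/s. 1 deg/s = 0.017453293 rad/s, so 0.026768176 rad/s = 0.026768176 / 0.017453293 = 1.5337035 deg/s ≈ 1.534 deg/s (4 s.f.).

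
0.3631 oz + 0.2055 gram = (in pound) 1 oz = 0.028349523 kg, so 0.3631 oz = 0.3631 * 0.028349523 = 0.010293712 kg. 1 gram = 0.001 kg, so 0.2055 gram = 0.2055 * 0.001 = 0.0002055 kg. Sum: 0.010293712 + 0.0002055 = 0.010499212 kg. 1 pound = 0.45359237 kg, so 0.010499212 kg = 0.010499212 / 0.45359237 = 0.0231468 pound ≈ 0.02315 pound (4 s.f.). Final answer: 0.02315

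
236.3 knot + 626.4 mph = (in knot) 1 knot = 0.51444444 m/s, so 236.3 knot = 236.3 * 0.51444444 = 121.56322 m/s. 1 mph = 0.44704 m/s, so 626.4 mph = 626.4 * 0.44704 = 280.02586 m/s. Sum: 121.56322 + 280.02586 = 401.58908 m/s. 1 knot = 0.51444444 m/s, so 401.58908 m/s = 401.58908 / 0.51444444 = 780.62672 knot ≈ 780.6 knot (4 s.f.). Final answer: 780.6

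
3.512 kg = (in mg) 3.512e+06. Check: 1 mg = 1e-06 kg, so 3.512 kg = 3.512 / 1e-06 = 3512000 mg ≈ 3.512e+06 mg (4 s.f.).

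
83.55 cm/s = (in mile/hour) 1 cm/s = 0.01 m/s, so 83.55 cm/s = 83.55 * 0.01 = 0.8355 m/s. 1 mile/hour = 0.44704 m/s, so 0.8355 m/s = 0.8355 / 0.44704 = 1.8689603 mile/hour ≈ 1.869 mile/hour (4 s.f.). Final answer: 1.869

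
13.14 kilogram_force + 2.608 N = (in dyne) 1.315e+07. Check: 1 kilogram_force = 9.80665 N, so 13.14 kilogram_force = 13.14 * 9.80665 = 128.85938 N. 2.608 N is already in N. Sum: 128.85938 + 2.608 = 131.46738 N. 1 dyne = 1e-05 N, so 131.46738 N = 131.46738 / 1e-05 = 13146738 dyne ≈ 1.315e+07 dyne (4 s.f.).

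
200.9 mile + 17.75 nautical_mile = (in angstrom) 3.562e+15. Check: 1 mile = 1609.344 m, so 200.9 mile = 200.9 * 1609.344 = 323317.21 m. 1 nautical_mile = 1852 m, so 17.75 nautical_mile = 17.75 * 1852 = 32873 m. Sum: 323317.21 + 32873 = 356190.21 m. 1 angstrom = 1e-10 m, so 356190.21 m = 356190.21 / 1e-10 = 3.5619021e+15 angstrom ≈ 3.562e+15 angstrom (4 s.f.).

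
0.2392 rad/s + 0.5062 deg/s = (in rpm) 0.2392 rad/s is already in rad/s. 1 deg/s = 0.017453293 rad/s, so 0.5062 deg/s = 0.5062 * 0.017453293 = 0.0088348567 rad/s. Sum: 0.2392 + 0.0088348567 = 0.24803486 rad/s. 1 rpm = 0.10471976 rad/s, so 0.24803486 rad/s = 0.24803486 / 0.10471976 = 2.3685584 rpm ≈ 2.369 rpm (4 s.f.). Final answer: 2.369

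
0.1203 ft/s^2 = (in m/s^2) 1 ft/s^2 = 0.3048 m/s^2, so 0.1203 ft/s^2 = 0.1203 * 0.3048 = 0.03666744 m/s^2. Result: 0.03666744 m/s^2 ≈ 0.03667 m/s^2 (4 s.f.). Final answer: 0.03667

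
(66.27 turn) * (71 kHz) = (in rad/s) 2.956e+07. Check: 1 turn = 6.2831853 rad, so 66.27 turn = 66.27 * 6.2831853 = 416.38669 rad. 1 kHz = 1000 Hz, so 71 kHz = 71 * 1000 = 71000 Hz. Combine: 416.38669 rad * 71000 Hz = 29563455 rad/s. Result: 29563455 rad/s ≈ 2.956e+07 rad/s (4 s.f.).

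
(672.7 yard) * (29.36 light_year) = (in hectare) 1 yard = 0.9144 m, so 672.7 yard = 672.7 * 0.9144 = 615.11688 m. 1 light_year = 9.4607305e+15 m, so 29.36 light_year = 29.36 * 9.4607305e+15 = 2.7776705e+17 m. Combine: 615.11688 m * 2.7776705e+17 m = 1.708592e+20 m^2. 1 hectare = 10000 m^2, so 1.708592e+20 m^2 = 1.708592e+20 / 10000 = 1.708592e+16 hectare ≈ 1.709e+16 hectare (4 s.f.). Final answer: 1.709e+16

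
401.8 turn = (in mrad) 1 turn = 6.2831853 rad, so 401.8 turn = 401.8 * 6.2831853 = 2524.5839 rad. 1 mrad = 0.001 rad, so 2524.5839 rad = 2524.5839 / 0.001 = 2524583.9 mrad ≈ 2.525e+06 mrad (4 s.f.). Final answer: 2.525e+06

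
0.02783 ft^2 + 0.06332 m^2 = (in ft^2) 1 ft^2 = 0.09290304 m^2, so 0.02783 ft^2 = 0.02783 * 0.09290304 = 0.0025854916 m^2. 0.06332 m^2 is already in m^2. Sum: 0.0025854916 + 0.06332 = 0.065905492 m^2. 1 ft^2 = 0.09290304 m^2, so 0.065905492 m^2 = 0.065905492 / 0.09290304 = 0.70940081 ft^2 ≈ 0.7094 ft^2 (4 s.f.). Final answer: 0.7094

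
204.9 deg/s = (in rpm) 34.15. Check: 1 deg/s = 0.017453293 rad/s, so 204.9 deg/s = 204.9 * 0.017453293 = 3.5761796 rad/s. 1 rpm = 0.10471976 rad/s, so 3.5761796 rad/s = 3.5761796 / 0.10471976 = 34.15 rpm.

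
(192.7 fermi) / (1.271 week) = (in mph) 5.608e-19. Check: 1 fermi = 1e-15 m, so 192.7 fermi = 192.7 * 1e-15 = 1.927e-13 m. 1 week = 604800 s, so 1.271 week = 1.271 * 604800 = 768700.8 s. Combine: 1.927e-13 m / 768700.8 s = 2.5068271e-19 m/s. 1 mph = 0.44704 m/s, so 2.5068271e-19 m/s = 2.5068271e-19 / 0.44704 = 5.6076125e-19 mph ≈ 5.608e-19 mph (4 s.f.).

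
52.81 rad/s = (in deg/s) 3026. Check: 1 deg/s = 0.017453293 rad/s, so 52.81 rad/s = 52.81 / 0.017453293 = 3025.7901 deg/s ≈ 3026 deg/s (4 s.f.).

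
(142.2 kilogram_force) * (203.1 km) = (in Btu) 2.684e+05. Check: 1 kilogram_force = 9.80665 N, so 142.2 kilogram_force = 142.2 * 9.80665 = 1394.5056 N. 1 km = 1000 m, so 203.1 km = 203.1 * 1000 = 203100 m. Combine: 1394.5056 N * 203100 m = 2.8322409e+08 J. 1 Btu = 1055.0559 J, so 2.8322409e+08 J = 2.8322409e+08 / 1055.0559 = 268444.64 Btu ≈ 2.684e+05 Btu (4 s.f.).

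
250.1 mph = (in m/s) 111.8. Check: 1 mph = 0.44704 m/s, so 250.1 mph = 250.1 * 0.44704 = 111.8047 m/s. Result: 111.8047 m/s ≈ 111.8 m/s (4 s.f.).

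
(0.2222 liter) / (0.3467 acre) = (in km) 1 liter = 0.001 m^3, so 0.2222 liter = 0.2222 * 0.001 = 0.0002222 m^3. 1 acre = 4046.8564 m^2, so 0.3467 acre = 0.3467 * 4046.8564 = 1403.0451 m^2. Combine: 0.0002222 m^3 / 1403.0451 m^2 = 1.5836982e-07 m. 1 km = 1000 m, so 1.5836982e-07 m = 1.5836982e-07 / 1000 = 1.5836982e-10 km ≈ 1.584e-10 km (4 s.f.). Final answer: 1.584e-10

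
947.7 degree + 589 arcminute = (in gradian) 1064. Check: 1 degree = 0.017453293 rad, so 947.7 degree = 947.7 * 0.017453293 = 16.540485 rad. 1 arcminute = 0.00029088821 rad, so 589 arcminute = 589 * 0.00029088821 = 0.17133315 rad. Sum: 16.540485 + 0.17133315 = 16.711818 rad. 1 gradian = 0.015707963 rad, so 16.711818 rad = 16.711818 / 0.015707963 = 1063.9074 gradian ≈ 1064 gradian (4 s.f.).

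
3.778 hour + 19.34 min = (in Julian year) 0.0004678. Check: 1 hour = 3600 s, so 3.778 hour = 3.778 * 3600 = 13600.8 s. 1 min = 60 s, so 19.34 min = 19.34 * 60 = 1160.4 s. Sum: 13600.8 + 1160.4 = 14761.2 s. 1 Julian year = 31557600 s, so 14761.2 s = 14761.2 / 31557600 = 0.0004677542 Julian year ≈ 0.0004678 Julian year (4 s.f.).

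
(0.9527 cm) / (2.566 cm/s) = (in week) 6.139e-07. Check: 1 cm = 0.01 m, so 0.9527 cm = 0.9527 * 0.01 = 0.009527 m. 1 cm/s = 0.01 m/s, so 2.566 cm/s = 2.566 * 0.01 = 0.02566 m/s. Combine: 0.009527 m / 0.02566 m/s = 0.37127825 s. 1 week = 604800 s, so 0.37127825 s = 0.37127825 / 604800 = 6.13886e-07 week ≈ 6.139e-07 week (4 s.f.).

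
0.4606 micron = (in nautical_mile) 2.487e-10. Check: 1 micron = 1e-06 m, so 0.4606 micron = 0.4606 * 1e-06 = 4.606e-07 m. 1 nautical_mile = 1852 m, so 4.606e-07 m = 4.606e-07 / 1852 = 2.487041e-10 nautical_mile ≈ 2.487e-10 nautical_mile (4 s.f.).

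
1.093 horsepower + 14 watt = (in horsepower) 1 horsepower = 745.69987 W, so 1.093 horsepower = 1.093 * 745.69987 = 815.04996 W. 14 watt = 14 W. Sum: 815.04996 + 14 = 829.04996 W. 1 horsepower = 745.69987 W, so 829.04996 W = 829.04996 / 745.69987 = 1.1117743 horsepower ≈ 1.112 horsepower (4 s.f.). Final answer: 1.112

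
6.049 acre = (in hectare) 1 acre = 4046.8564 m^2, so 6.049 acre = 6.049 * 4046.8564 = 24479.434 m^2. 1 hectare = 10000 m^2, so 24479.434 m^2 = 24479.434 / 10000 = 2.4479434 hectare ≈ 2.448 hectare (4 s.f.). Final answer: 2.448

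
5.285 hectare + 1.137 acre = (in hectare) 5.745. Check: 1 hectare = 10000 m^2, so 5.285 hectare = 5.285 * 10000 = 52850 m^2. 1 acre = 4046.8564 m^2, so 1.137 acre = 1.137 * 4046.8564 = 4601.2758 m^2. Sum: 52850 + 4601.2758 = 57451.276 m^2. 1 hectare = 10000 m^2, so 57451.276 m^2 = 57451.276 / 10000 = 5.7451276 hectare ≈ 5.745 hectare (4 s.f.).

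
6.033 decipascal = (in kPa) 0.0006033. Check: 1 decipascal = 0.1 Pa, so 6.033 decipascal = 6.033 * 0.1 = 0.6033 Pa. 1 kPa = 1000 Pa, so 0.6033 Pa = 0.6033 / 1000 = 0.0006033 kPa.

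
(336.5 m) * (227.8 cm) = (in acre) 336.5 m is already in m. 1 cm = 0.01 m, so 227.8 cm = 227.8 * 0.01 = 2.278 m. Combine: 336.5 m * 2.278 m = 766.547 m^2. 1 acre = 4046.8564 m^2, so 766.547 m^2 = 766.547 / 4046.8564 = 0.18941789 acre ≈ 0.1894 acre (4 s.f.). Final answer: 0.1894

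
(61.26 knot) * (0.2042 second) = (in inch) 253.4. Check: 1 knot = 0.51444444 m/s, so 61.26 knot = 61.26 * 0.51444444 = 31.514867 m/s. 0.2042 second = 0.2042 s. Combine: 31.514867 m/s * 0.2042 s = 6.4353358 m. 1 inch = 0.0254 m, so 6.4353358 m = 6.4353358 / 0.0254 = 253.35968 inch ≈ 253.4 inch (4 s.f.).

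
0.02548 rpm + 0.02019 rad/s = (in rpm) 0.2183. Check: 1 rpm = 0.10471976 rad/s, so 0.02548 rpm = 0.02548 * 0.10471976 = 0.0026682594 rad/s. 0.02019 rad/s is already in rad/s. Sum: 0.0026682594 + 0.02019 = 0.022858259 rad/s. 1 rpm = 0.10471976 rad/s, so 0.022858259 rad/s = 0.022858259 / 0.10471976 = 0.2182803 rpm ≈ 0.2183 rpm (4 s.f.).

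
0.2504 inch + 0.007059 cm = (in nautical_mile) 3.472e-06. Check: 1 inch = 0.0254 m, so 0.2504 inch = 0.2504 * 0.0254 = 0.00636016 m. 1 cm = 0.01 m, so 0.007059 cm = 0.007059 * 0.01 = 7.059e-05 m. Sum: 0.00636016 + 7.059e-05 = 0.00643075 m. 1 nautical_mile = 1852 m, so 0.00643075 m = 0.00643075 / 1852 = 3.4723272e-06 nautical_mile ≈ 3.472e-06 nautical_mile (4 s.f.).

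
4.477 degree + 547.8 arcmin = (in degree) 1 degree = 0.017453293 rad, so 4.477 degree = 4.477 * 0.017453293 = 0.078138391 rad. 1 arcmin = 0.00029088821 rad, so 547.8 arcmin = 547.8 * 0.00029088821 = 0.15934856 rad. Sum: 0.078138391 + 0.15934856 = 0.23748695 rad. 1 degree = 0.017453293 rad, so 0.23748695 rad = 0.23748695 / 0.017453293 = 13.607 degree ≈ 13.61 degree (4 s.f.). Final answer: 13.61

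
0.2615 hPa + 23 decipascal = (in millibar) 0.2845. Check: 1 hPa = 100 Pa, so 0.2615 hPa = 0.2615 * 100 = 26.15 Pa. 1 decipascal = 0.1 Pa, so 23 decipascal = 23 * 0.1 = 2.3 Pa. Sum: 26.15 + 2.3 = 28.45 Pa. 1 millibar = 100 Pa, so 28.45 Pa = 28.45 / 100 = 0.2845 millibar.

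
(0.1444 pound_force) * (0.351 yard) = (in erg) 1 pound_force = 4.4482216 N, so 0.1444 pound_force = 0.1444 * 4.4482216 = 0.6423232 N. 1 yard = 0.9144 m, so 0.351 yard = 0.351 * 0.9144 = 0.3209544 m. Combine: 0.6423232 N * 0.3209544 m = 0.20615646 J. 1 erg = 1e-07 J, so 0.20615646 J = 0.20615646 / 1e-07 = 2061564.6 erg ≈ 2.062e+06 erg (4 s.f.). Final answer: 2.062e+06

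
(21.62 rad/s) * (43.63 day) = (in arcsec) 1.681e+13. Check: 21.62 rad/s is already in rad/s. 1 day = 86400 s, so 43.63 day = 43.63 * 86400 = 3769632 s. Combine: 21.62 rad/s * 3769632 s = 81499444 rad. 1 arcsec = 4.8481368e-06 rad, so 81499444 rad = 81499444 / 4.8481368e-06 = 1.6810467e+13 arcsec ≈ 1.681e+13 arcsec (4 s.f.).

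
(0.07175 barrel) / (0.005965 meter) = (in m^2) 1.912. Check: 1 barrel = 0.15898729 m^3, so 0.07175 barrel = 0.07175 * 0.15898729 = 0.011407338 m^3. 0.005965 meter = 0.005965 m. Combine: 0.011407338 m^3 / 0.005965 m = 1.9123786 m^2. Result: 1.9123786 m^2 ≈ 1.912 m^2 (4 s.f.).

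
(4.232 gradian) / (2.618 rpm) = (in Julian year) 1 gradian = 0.015707963 rad, so 4.232 gradian = 4.232 * 0.015707963 = 0.066476101 rad. 1 rpm = 0.10471976 rad/s, so 2.618 rpm = 2.618 * 0.10471976 = 0.27415632 rad/s. Combine: 0.066476101 rad / 0.27415632 rad/s = 0.24247517 s. 1 Julian year = 31557600 s, so 0.24247517 s = 0.24247517 / 31557600 = 7.6835745e-09 Julian year ≈ 7.684e-09 Julian year (4 s.f.). Final answer: 7.684e-09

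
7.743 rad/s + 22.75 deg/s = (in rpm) 7.743 rad/s is already in rad/s. 1 deg/s = 0.017453293 rad/s, so 22.75 deg/s = 22.75 * 0.017453293 = 0.3970624 rad/s. Sum: 7.743 + 0.3970624 = 8.1400624 rad/s. 1 rpm = 0.10471976 rad/s, so 8.1400624 rad/s = 8.1400624 / 0.10471976 = 77.73187 rpm ≈ 77.73 rpm (4 s.f.). Final answer: 77.73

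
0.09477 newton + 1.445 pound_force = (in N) 6.522. Check: 0.09477 newton = 0.09477 N. 1 pound_force = 4.4482216 N, so 1.445 pound_force = 1.445 * 4.4482216 = 6.4276802 N. Sum: 0.09477 + 6.4276802 = 6.5224502 N. Result: 6.5224502 N ≈ 6.522 N (4 s.f.).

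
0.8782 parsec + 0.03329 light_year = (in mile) 1.703e+13. Check: 1 parsec = 3.0856776e+16 m, so 0.8782 parsec = 0.8782 * 3.0856776e+16 = 2.7098421e+16 m. 1 light_year = 9.4607305e+15 m, so 0.03329 light_year = 0.03329 * 9.4607305e+15 = 3.1494772e+14 m. Sum: 2.7098421e+16 + 3.1494772e+14 = 2.7413368e+16 m. 1 mile = 1609.344 m, so 2.7413368e+16 m = 2.7413368e+16 / 1609.344 = 1.7033877e+13 mile ≈ 1.703e+13 mile (4 s.f.).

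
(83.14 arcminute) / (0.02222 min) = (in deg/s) 1 arcminute = 0.00029088821 rad, so 83.14 arcminute = 83.14 * 0.00029088821 = 0.024184446 rad. 1 min = 60 s, so 0.02222 min = 0.02222 * 60 = 1.3332 s. Combine: 0.024184446 rad / 1.3332 s = 0.018140148 rad/s. 1 deg/s = 0.017453293 rad/s, so 0.018140148 rad/s = 0.018140148 / 0.017453293 = 1.0393539 deg/s ≈ 1.039 deg/s (4 s.f.). Final answer: 1.039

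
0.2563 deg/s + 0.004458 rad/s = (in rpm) 1 deg/s = 0.017453293 rad/s, so 0.2563 deg/s = 0.2563 * 0.017453293 = 0.0044732789 rad/s. 0.004458 rad/s is already in rad/s. Sum: 0.0044732789 + 0.004458 = 0.0089312789 rad/s. 1 rpm = 0.10471976 rad/s, so 0.0089312789 rad/s = 0.0089312789 / 0.10471976 = 0.085287431 rpm ≈ 0.08529 rpm (4 s.f.). Final answer: 0.08529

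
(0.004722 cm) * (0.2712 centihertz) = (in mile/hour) 2.865e-07. Check: 1 cm = 0.01 m, so 0.004722 cm = 0.004722 * 0.01 = 4.722e-05 m. 1 centihertz = 0.01 Hz, so 0.2712 centihertz = 0.2712 * 0.01 = 0.002712 Hz. Combine: 4.722e-05 m * 0.002712 Hz = 1.2806064e-07 m/s. 1 mile/hour = 0.44704 m/s, so 1.2806064e-07 m/s = 1.2806064e-07 / 0.44704 = 2.8646349e-07 mile/hour ≈ 2.865e-07 mile/hour (4 s.f.).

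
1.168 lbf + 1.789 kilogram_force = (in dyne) 2.274e+06. Check: 1 lbf = 4.4482216 N, so 1.168 lbf = 1.168 * 4.4482216 = 5.1955228 N. 1 kilogram_force = 9.80665 N, so 1.789 kilogram_force = 1.789 * 9.80665 = 17.544097 N. Sum: 5.1955228 + 17.544097 = 22.73962 N. 1 dyne = 1e-05 N, so 22.73962 N = 22.73962 / 1e-05 = 2273962 dyne ≈ 2.274e+06 dyne (4 s.f.).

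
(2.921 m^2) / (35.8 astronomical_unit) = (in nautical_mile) 2.945e-16. Check: 2.921 m^2 is already in m^2. 1 astronomical_unit = 1.4959787e+11 m, so 35.8 astronomical_unit = 35.8 * 1.4959787e+11 = 5.3556038e+12 m. Combine: 2.921 m^2 / 5.3556038e+12 m = 5.4541003e-13 m. 1 nautical_mile = 1852 m, so 5.4541003e-13 m = 5.4541003e-13 / 1852 = 2.9449786e-16 nautical_mile ≈ 2.945e-16 nautical_mile (4 s.f.).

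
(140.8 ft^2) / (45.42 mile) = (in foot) 1 ft^2 = 0.09290304 m^2, so 140.8 ft^2 = 140.8 * 0.09290304 = 13.080748 m^2. 1 mile = 1609.344 m, so 45.42 mile = 45.42 * 1609.344 = 73096.404 m. Combine: 13.080748 m^2 / 73096.404 m = 0.000178952 m. 1 foot = 0.3048 m, so 0.000178952 m = 0.000178952 / 0.3048 = 0.00058711287 foot ≈ 0.0005871 foot (4 s.f.). Final answer: 0.0005871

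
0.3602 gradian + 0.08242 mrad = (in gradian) 1 gradian = 0.015707963 rad, so 0.3602 gradian = 0.3602 * 0.015707963 = 0.0056580084 rad. 1 mrad = 0.001 rad, so 0.08242 mrad = 0.08242 * 0.001 = 8.242e-05 rad. Sum: 0.0056580084 + 8.242e-05 = 0.0057404284 rad. 1 gradian = 0.015707963 rad, so 0.0057404284 rad = 0.0057404284 / 0.015707963 = 0.36544702 gradian ≈ 0.3654 gradian (4 s.f.). Final answer: 0.3654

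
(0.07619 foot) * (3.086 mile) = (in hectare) 0.01153. Check: 1 foot = 0.3048 m, so 0.07619 foot = 0.07619 * 0.3048 = 0.023222712 m. 1 mile = 1609.344 m, so 3.086 mile = 3.086 * 1609.344 = 4966.4356 m. Combine: 0.023222712 m * 4966.4356 m = 115.3341 m^2. 1 hectare = 10000 m^2, so 115.3341 m^2 = 115.3341 / 10000 = 0.01153341 hectare ≈ 0.01153 hectare (4 s.f.).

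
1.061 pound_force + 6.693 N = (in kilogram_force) 1.164. Check: 1 pound_force = 4.4482216 N, so 1.061 pound_force = 1.061 * 4.4482216 = 4.7195631 N. 6.693 N is already in N. Sum: 4.7195631 + 6.693 = 11.412563 N. 1 kilogram_force = 9.80665 N, so 11.412563 N = 11.412563 / 9.80665 = 1.1637576 kilogram_force ≈ 1.164 kilogram_force (4 s.f.).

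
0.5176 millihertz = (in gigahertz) 5.176e-13. Check: 1 millihertz = 0.001 Hz, so 0.5176 millihertz = 0.5176 * 0.001 = 0.0005176 Hz. 1 gigahertz = 1e+09 Hz, so 0.0005176 Hz = 0.0005176 / 1e+09 = 5.176e-13 gigahertz.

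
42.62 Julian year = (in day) 1 Julian year = 31557600 s, so 42.62 Julian year = 42.62 * 31557600 = 1.3449849e+09 s. 1 day = 86400 s, so 1.3449849e+09 s = 1.3449849e+09 / 86400 = 15566.955 day ≈ 1.557e+04 day (4 s.f.). Final answer: 1.557e+04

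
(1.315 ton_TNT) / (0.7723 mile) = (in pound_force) 9.952e+05. Check: 1 ton_TNT = 4.184e+09 J, so 1.315 ton_TNT = 1.315 * 4.184e+09 = 5.50196e+09 J. 1 mile = 1609.344 m, so 0.7723 mile = 0.7723 * 1609.344 = 1242.8964 m. Combine: 5.50196e+09 J / 1242.8964 m = 4426724.6 N. 1 pound_force = 4.4482216 N, so 4426724.6 N = 4426724.6 / 4.4482216 = 995167.29 pound_force ≈ 9.952e+05 pound_force (4 s.f.).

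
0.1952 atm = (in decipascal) 1.978e+05. Check: 1 atm = 101325 Pa, so 0.1952 atm = 0.1952 * 101325 = 19778.64 Pa. 1 decipascal = 0.1 Pa, so 19778.64 Pa = 19778.64 / 0.1 = 197786.4 decipascal ≈ 1.978e+05 decipascal (4 s.f.).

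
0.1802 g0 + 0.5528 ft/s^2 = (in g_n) 1 g0 = 9.80665 m/s^2, so 0.1802 g0 = 0.1802 * 9.80665 = 1.7671583 m/s^2. 1 ft/s^2 = 0.3048 m/s^2, so 0.5528 ft/s^2 = 0.5528 * 0.3048 = 0.16849344 m/s^2. Sum: 1.7671583 + 0.16849344 = 1.9356518 m/s^2. 1 g_n = 9.80665 m/s^2, so 1.9356518 m/s^2 = 1.9356518 / 9.80665 = 0.19738155 g_n ≈ 0.1974 g_n (4 s.f.). Final answer: 0.1974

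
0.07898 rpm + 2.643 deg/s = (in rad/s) 0.0544. Check: 1 rpm = 0.10471976 rad/s, so 0.07898 rpm = 0.07898 * 0.10471976 = 0.0082707663 rad/s. 1 deg/s = 0.017453293 rad/s, so 2.643 deg/s = 2.643 * 0.017453293 = 0.046129052 rad/s. Sum: 0.0082707663 + 0.046129052 = 0.054399818 rad/s. Result: 0.054399818 rad/s ≈ 0.0544 rad/s (4 s.f.).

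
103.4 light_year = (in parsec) 1 light_year = 9.4607305e+15 m, so 103.4 light_year = 103.4 * 9.4607305e+15 = 9.7823953e+17 m. 1 parsec = 3.0856776e+16 m, so 9.7823953e+17 m = 9.7823953e+17 / 3.0856776e+16 = 31.702584 parsec ≈ 31.7 parsec (4 s.f.). Final answer: 31.7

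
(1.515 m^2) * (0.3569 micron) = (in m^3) 1.515 m^2 is already in m^2. 1 micron = 1e-06 m, so 0.3569 micron = 0.3569 * 1e-06 = 3.569e-07 m. Combine: 1.515 m^2 * 3.569e-07 m = 5.407035e-07 m^3. Result: 5.407035e-07 m^3 ≈ 5.407e-07 m^3 (4 s.f.). Final answer: 5.407e-07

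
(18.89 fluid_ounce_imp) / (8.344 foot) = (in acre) 5.215e-08. Check: 1 fluid_ounce_imp = 2.8413063e-05 m^3, so 18.89 fluid_ounce_imp = 18.89 * 2.8413063e-05 = 0.00053672275 m^3. 1 foot = 0.3048 m, so 8.344 foot = 8.344 * 0.3048 = 2.5432512 m. Combine: 0.00053672275 m^3 / 2.5432512 m = 0.00021103804 m^2. 1 acre = 4046.8564 m^2, so 0.00021103804 m^2 = 0.00021103804 / 4046.8564 = 5.2148636e-08 acre ≈ 5.215e-08 acre (4 s.f.).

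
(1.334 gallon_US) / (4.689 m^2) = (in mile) 6.692e-07. Check: 1 gallon_US = 0.0037854118 m^3, so 1.334 gallon_US = 1.334 * 0.0037854118 = 0.0050497393 m^3. 4.689 m^2 is already in m^2. Combine: 0.0050497393 m^3 / 4.689 m^2 = 0.0010769331 m. 1 mile = 1609.344 m, so 0.0010769331 m = 0.0010769331 / 1609.344 = 6.6917521e-07 mile ≈ 6.692e-07 mile (4 s.f.).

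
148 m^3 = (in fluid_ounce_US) 1 fluid_ounce_US = 2.957353e-05 m^3, so 148 m^3 = 148 / 2.957353e-05 = 5004475.4 fluid_ounce_US ≈ 5.004e+06 fluid_ounce_US (4 s.f.). Final answer: 5.004e+06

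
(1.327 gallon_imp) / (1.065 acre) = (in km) 1 gallon_imp = 0.00454609 m^3, so 1.327 gallon_imp = 1.327 * 0.00454609 = 0.0060326614 m^3. 1 acre = 4046.8564 m^2, so 1.065 acre = 1.065 * 4046.8564 = 4309.9021 m^2. Combine: 0.0060326614 m^3 / 4309.9021 m^2 = 1.3997212e-06 m. 1 km = 1000 m, so 1.3997212e-06 m = 1.3997212e-06 / 1000 = 1.3997212e-09 km ≈ 1.4e-09 km (4 s.f.). Final answer: 1.4e-09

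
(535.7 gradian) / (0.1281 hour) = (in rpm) 1 gradian = 0.015707963 rad, so 535.7 gradian = 535.7 * 0.015707963 = 8.4147559 rad. 1 hour = 3600 s, so 0.1281 hour = 0.1281 * 3600 = 461.16 s. Combine: 8.4147559 rad / 461.16 s = 0.018246934 rad/s. 1 rpm = 0.10471976 rad/s, so 0.018246934 rad/s = 0.018246934 / 0.10471976 = 0.17424538 rpm ≈ 0.1742 rpm (4 s.f.). Final answer: 0.1742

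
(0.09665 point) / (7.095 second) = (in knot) 9.341e-06. Check: 1 point = 0.00035277778 m, so 0.09665 point = 0.09665 * 0.00035277778 = 3.4095972e-05 m. 7.095 second = 7.095 s. Combine: 3.4095972e-05 m / 7.095 s = 4.8056339e-06 m/s. 1 knot = 0.51444444 m/s, so 4.8056339e-06 m/s = 4.8056339e-06 / 0.51444444 = 9.3414049e-06 knot ≈ 9.341e-06 knot (4 s.f.).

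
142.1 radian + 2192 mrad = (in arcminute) 142.1 radian = 142.1 rad. 1 mrad = 0.001 rad, so 2192 mrad = 2192 * 0.001 = 2.192 rad. Sum: 142.1 + 2.192 = 144.292 rad. 1 arcminute = 0.00029088821 rad, so 144.292 rad = 144.292 / 0.00029088821 = 496039.36 arcminute ≈ 4.96e+05 arcminute (4 s.f.). Final answer: 4.96e+05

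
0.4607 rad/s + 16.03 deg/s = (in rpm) 0.4607 rad/s is already in rad/s. 1 deg/s = 0.017453293 rad/s, so 16.03 deg/s = 16.03 * 0.017453293 = 0.27977628 rad/s. Sum: 0.4607 + 0.27977628 = 0.74047628 rad/s. 1 rpm = 0.10471976 rad/s, so 0.74047628 rad/s = 0.74047628 / 0.10471976 = 7.0710276 rpm ≈ 7.071 rpm (4 s.f.). Final answer: 7.071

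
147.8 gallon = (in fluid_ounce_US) 1 gallon = 0.0037854118 m^3, so 147.8 gallon = 147.8 * 0.0037854118 = 0.55948386 m^3. 1 fluid_ounce_US = 2.957353e-05 m^3, so 0.55948386 m^3 = 0.55948386 / 2.957353e-05 = 18918.4 fluid_ounce_US ≈ 1.892e+04 fluid_ounce_US (4 s.f.). Final answer: 1.892e+04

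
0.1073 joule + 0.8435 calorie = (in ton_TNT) 8.691e-10. Check: 0.1073 joule = 0.1073 J. 1 calorie = 4.184 J, so 0.8435 calorie = 0.8435 * 4.184 = 3.529204 J. Sum: 0.1073 + 3.529204 = 3.636504 J. 1 ton_TNT = 4.184e+09 J, so 3.636504 J = 3.636504 / 4.184e+09 = 8.6914532e-10 ton_TNT ≈ 8.691e-10 ton_TNT (4 s.f.).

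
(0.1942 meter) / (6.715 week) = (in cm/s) 4.782e-06. Check: 0.1942 meter = 0.1942 m. 1 week = 604800 s, so 6.715 week = 6.715 * 604800 = 4061232 s. Combine: 0.1942 m / 4061232 s = 4.7818002e-08 m/s. 1 cm/s = 0.01 m/s, so 4.7818002e-08 m/s = 4.7818002e-08 / 0.01 = 4.7818002e-06 cm/s ≈ 4.782e-06 cm/s (4 s.f.).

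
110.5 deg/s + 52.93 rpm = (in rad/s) 7.471. Check: 1 deg/s = 0.017453293 rad/s, so 110.5 deg/s = 110.5 * 0.017453293 = 1.9285888 rad/s. 1 rpm = 0.10471976 rad/s, so 52.93 rpm = 52.93 * 0.10471976 = 5.5428166 rad/s. Sum: 1.9285888 + 5.5428166 = 7.4714055 rad/s. Result: 7.4714055 rad/s ≈ 7.471 rad/s (4 s.f.).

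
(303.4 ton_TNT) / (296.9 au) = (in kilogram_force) 0.002914. Check: 1 ton_TNT = 4.184e+09 J, so 303.4 ton_TNT = 303.4 * 4.184e+09 = 1.2694256e+12 J. 1 au = 1.4959787e+11 m, so 296.9 au = 296.9 * 1.4959787e+11 = 4.4415608e+13 m. Combine: 1.2694256e+12 J / 4.4415608e+13 m = 0.02858062 N. 1 kilogram_force = 9.80665 N, so 0.02858062 N = 0.02858062 / 9.80665 = 0.0029144121 kilogram_force ≈ 0.002914 kilogram_force (4 s.f.).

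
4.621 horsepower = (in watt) 1 horsepower = 745.69987 W, so 4.621 horsepower = 4.621 * 745.69987 = 3445.8791 W. 3445.8791 W = 3445.8791 watt ≈ 3446 watt (4 s.f.). Final answer: 3446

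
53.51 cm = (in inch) 1 cm = 0.01 m, so 53.51 cm = 53.51 * 0.01 = 0.5351 m. 1 inch = 0.0254 m, so 0.5351 m = 0.5351 / 0.0254 = 21.066929 inch ≈ 21.07 inch (4 s.f.). Final answer: 21.07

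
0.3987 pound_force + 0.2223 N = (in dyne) 1 pound_force = 4.4482216 N, so 0.3987 pound_force = 0.3987 * 4.4482216 = 1.773506 N. 0.2223 N is already in N. Sum: 1.773506 + 0.2223 = 1.995806 N. 1 dyne = 1e-05 N, so 1.995806 N = 1.995806 / 1e-05 = 199580.6 dyne ≈ 1.996e+05 dyne (4 s.f.). Final answer: 1.996e+05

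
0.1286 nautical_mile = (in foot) 781.4. Check: 1 nautical_mile = 1852 m, so 0.1286 nautical_mile = 0.1286 * 1852 = 238.1672 m. 1 foot = 0.3048 m, so 238.1672 m = 238.1672 / 0.3048 = 781.38845 foot ≈ 781.4 foot (4 s.f.).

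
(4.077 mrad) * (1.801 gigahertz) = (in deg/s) 1 mrad = 0.001 rad, so 4.077 mrad = 4.077 * 0.001 = 0.004077 rad. 1 gigahertz = 1e+09 Hz, so 1.801 gigahertz = 1.801 * 1e+09 = 1.801e+09 Hz. Combine: 0.004077 rad * 1.801e+09 Hz = 7342677 rad/s. 1 deg/s = 0.017453293 rad/s, so 7342677 rad/s = 7342677 / 0.017453293 = 4.207044e+08 deg/s ≈ 4.207e+08 deg/s (4 s.f.). Final answer: 4.207e+08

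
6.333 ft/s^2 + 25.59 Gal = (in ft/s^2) 7.173. Check: 1 ft/s^2 = 0.3048 m/s^2, so 6.333 ft/s^2 = 6.333 * 0.3048 = 1.9302984 m/s^2. 1 Gal = 0.01 m/s^2, so 25.59 Gal = 25.59 * 0.01 = 0.2559 m/s^2. Sum: 1.9302984 + 0.2559 = 2.1861984 m/s^2. 1 ft/s^2 = 0.3048 m/s^2, so 2.1861984 m/s^2 = 2.1861984 / 0.3048 = 7.1725669 ft/s^2 ≈ 7.173 ft/s^2 (4 s.f.).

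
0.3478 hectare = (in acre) 1 hectare = 10000 m^2, so 0.3478 hectare = 0.3478 * 10000 = 3478 m^2. 1 acre = 4046.8564 m^2, so 3478 m^2 = 3478 / 4046.8564 = 0.85943252 acre ≈ 0.8594 acre (4 s.f.). Final answer: 0.8594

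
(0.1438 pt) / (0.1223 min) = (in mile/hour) 1.546e-05. Check: 1 pt = 0.00035277778 m, so 0.1438 pt = 0.1438 * 0.00035277778 = 5.0729444e-05 m. 1 min = 60 s, so 0.1223 min = 0.1223 * 60 = 7.338 s. Combine: 5.0729444e-05 m / 7.338 s = 6.9132522e-06 m/s. 1 mile/hour = 0.44704 m/s, so 6.9132522e-06 m/s = 6.9132522e-06 / 0.44704 = 1.5464505e-05 mile/hour ≈ 1.546e-05 mile/hour (4 s.f.).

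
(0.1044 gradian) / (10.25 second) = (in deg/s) 1 gradian = 0.015707963 rad, so 0.1044 gradian = 0.1044 * 0.015707963 = 0.0016399114 rad. 10.25 second = 10.25 s. Combine: 0.0016399114 rad / 10.25 s = 0.00015999135 rad/s. 1 deg/s = 0.017453293 rad/s, so 0.00015999135 rad/s = 0.00015999135 / 0.017453293 = 0.0091668293 deg/s ≈ 0.009167 deg/s (4 s.f.). Final answer: 0.009167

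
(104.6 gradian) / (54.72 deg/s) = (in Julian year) 5.452e-08. Check: 1 gradian = 0.015707963 rad, so 104.6 gradian = 104.6 * 0.015707963 = 1.643053 rad. 1 deg/s = 0.017453293 rad/s, so 54.72 deg/s = 54.72 * 0.017453293 = 0.95504417 rad/s. Combine: 1.643053 rad / 0.95504417 rad/s = 1.7203947 s. 1 Julian year = 31557600 s, so 1.7203947 s = 1.7203947 / 31557600 = 5.4516019e-08 Julian year ≈ 5.452e-08 Julian year (4 s.f.).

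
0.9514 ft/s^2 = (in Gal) 1 ft/s^2 = 0.3048 m/s^2, so 0.9514 ft/s^2 = 0.9514 * 0.3048 = 0.28998672 m/s^2. 1 Gal = 0.01 m/s^2, so 0.28998672 m/s^2 = 0.28998672 / 0.01 = 28.998672 Gal ≈ 29 Gal (4 s.f.). Final answer: 29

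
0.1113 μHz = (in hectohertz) 1 μHz = 1e-06 Hz, so 0.1113 μHz = 0.1113 * 1e-06 = 1.113e-07 Hz. 1 hectohertz = 100 Hz, so 1.113e-07 Hz = 1.113e-07 / 100 = 1.113e-09 hectohertz. Final answer: 1.113e-09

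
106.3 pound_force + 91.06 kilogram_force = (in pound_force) 307.1. Check: 1 pound_force = 4.4482216 N, so 106.3 pound_force = 106.3 * 4.4482216 = 472.84596 N. 1 kilogram_force = 9.80665 N, so 91.06 kilogram_force = 91.06 * 9.80665 = 892.99355 N. Sum: 472.84596 + 892.99355 = 1365.8395 N. 1 pound_force = 4.4482216 N, so 1365.8395 N = 1365.8395 / 4.4482216 = 307.05294 pound_force ≈ 307.1 pound_force (4 s.f.).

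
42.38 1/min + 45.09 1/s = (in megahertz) 1 1/min = 0.016666667 Hz, so 42.38 1/min = 42.38 * 0.016666667 = 0.70633333 Hz. 45.09 1/s = 45.09 Hz. Sum: 0.70633333 + 45.09 = 45.796333 Hz. 1 megahertz = 1000000 Hz, so 45.796333 Hz = 45.796333 / 1000000 = 4.5796333e-05 megahertz ≈ 4.58e-05 megahertz (4 s.f.). Final answer: 4.58e-05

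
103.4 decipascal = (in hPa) 1 decipascal = 0.1 Pa, so 103.4 decipascal = 103.4 * 0.1 = 10.34 Pa. 1 hPa = 100 Pa, so 10.34 Pa = 10.34 / 100 = 0.1034 hPa. Final answer: 0.1034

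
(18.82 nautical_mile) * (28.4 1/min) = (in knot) 3.207e+04. Check: 1 nautical_mile = 1852 m, so 18.82 nautical_mile = 18.82 * 1852 = 34854.64 m. 1 1/min = 0.016666667 Hz, so 28.4 1/min = 28.4 * 0.016666667 = 0.47333333 Hz. Combine: 34854.64 m * 0.47333333 Hz = 16497.863 m/s. 1 knot = 0.51444444 m/s, so 16497.863 m/s = 16497.863 / 0.51444444 = 32069.28 knot ≈ 3.207e+04 knot (4 s.f.).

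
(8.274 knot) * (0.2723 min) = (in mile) 1 knot = 0.51444444 m/s, so 8.274 knot = 8.274 * 0.51444444 = 4.2565133 m/s. 1 min = 60 s, so 0.2723 min = 0.2723 * 60 = 16.338 s. Combine: 4.2565133 m/s * 16.338 s = 69.542915 m. 1 mile = 1609.344 m, so 69.542915 m = 69.542915 / 1609.344 = 0.043211964 mile ≈ 0.04321 mile (4 s.f.). Final answer: 0.04321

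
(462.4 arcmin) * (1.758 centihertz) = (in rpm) 1 arcmin = 0.00029088821 rad, so 462.4 arcmin = 462.4 * 0.00029088821 = 0.13450671 rad. 1 centihertz = 0.01 Hz, so 1.758 centihertz = 1.758 * 0.01 = 0.01758 Hz. Combine: 0.13450671 rad * 0.01758 Hz = 0.0023646279 rad/s. 1 rpm = 0.10471976 rad/s, so 0.0023646279 rad/s = 0.0023646279 / 0.10471976 = 0.022580533 rpm ≈ 0.02258 rpm (4 s.f.). Final answer: 0.02258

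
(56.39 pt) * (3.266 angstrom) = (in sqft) 1 pt = 0.00035277778 m, so 56.39 pt = 56.39 * 0.00035277778 = 0.019893139 m. 1 angstrom = 1e-10 m, so 3.266 angstrom = 3.266 * 1e-10 = 3.266e-10 m. Combine: 0.019893139 m * 3.266e-10 m = 6.4970992e-12 m^2. 1 sqft = 0.09290304 m^2, so 6.4970992e-12 m^2 = 6.4970992e-12 / 0.09290304 = 6.9934193e-11 sqft ≈ 6.993e-11 sqft (4 s.f.). Final answer: 6.993e-11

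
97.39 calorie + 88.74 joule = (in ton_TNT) 1 calorie = 4.184 J, so 97.39 calorie = 97.39 * 4.184 = 407.47976 J. 88.74 joule = 88.74 J. Sum: 407.47976 + 88.74 = 496.21976 J. 1 ton_TNT = 4.184e+09 J, so 496.21976 J = 496.21976 / 4.184e+09 = 1.1859937e-07 ton_TNT ≈ 1.186e-07 ton_TNT (4 s.f.). Final answer: 1.186e-07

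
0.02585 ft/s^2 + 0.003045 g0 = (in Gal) 3.774. Check: 1 ft/s^2 = 0.3048 m/s^2, so 0.02585 ft/s^2 = 0.02585 * 0.3048 = 0.00787908 m/s^2. 1 g0 = 9.80665 m/s^2, so 0.003045 g0 = 0.003045 * 9.80665 = 0.029861249 m/s^2. Sum: 0.00787908 + 0.029861249 = 0.037740329 m/s^2. 1 Gal = 0.01 m/s^2, so 0.037740329 m/s^2 = 0.037740329 / 0.01 = 3.7740329 Gal ≈ 3.774 Gal (4 s.f.).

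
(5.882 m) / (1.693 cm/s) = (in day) 5.882 m is already in m. 1 cm/s = 0.01 m/s, so 1.693 cm/s = 1.693 * 0.01 = 0.01693 m/s. Combine: 5.882 m / 0.01693 m/s = 347.4306 s. 1 day = 86400 s, so 347.4306 s = 347.4306 / 86400 = 0.0040211875 day ≈ 0.004021 day (4 s.f.). Final answer: 0.004021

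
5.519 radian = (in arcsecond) 1.138e+06. Check: 5.519 radian = 5.519 rad. 1 arcsecond = 4.8481368e-06 rad, so 5.519 rad = 5.519 / 4.8481368e-06 = 1138375.5 arcsecond ≈ 1.138e+06 arcsecond (4 s.f.).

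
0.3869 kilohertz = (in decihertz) 1 kilohertz = 1000 Hz, so 0.3869 kilohertz = 0.3869 * 1000 = 386.9 Hz. 1 decihertz = 0.1 Hz, so 386.9 Hz = 386.9 / 0.1 = 3869 decihertz. Final answer: 3869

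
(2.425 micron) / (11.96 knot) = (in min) 1 micron = 1e-06 m, so 2.425 micron = 2.425 * 1e-06 = 2.425e-06 m. 1 knot = 0.51444444 m/s, so 11.96 knot = 11.96 * 0.51444444 = 6.1527556 m/s. Combine: 2.425e-06 m / 6.1527556 m/s = 3.9413235e-07 s. 1 min = 60 s, so 3.9413235e-07 s = 3.9413235e-07 / 60 = 6.5688725e-09 min ≈ 6.569e-09 min (4 s.f.). Final answer: 6.569e-09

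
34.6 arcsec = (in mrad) 0.1677. Check: 1 arcsec = 4.8481368e-06 rad, so 34.6 arcsec = 34.6 * 4.8481368e-06 = 0.00016774553 rad. 1 mrad = 0.001 rad, so 0.00016774553 rad = 0.00016774553 / 0.001 = 0.16774553 mrad ≈ 0.1677 mrad (4 s.f.).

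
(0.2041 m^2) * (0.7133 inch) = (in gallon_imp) 0.2041 m^2 is already in m^2. 1 inch = 0.0254 m, so 0.7133 inch = 0.7133 * 0.0254 = 0.01811782 m. Combine: 0.2041 m^2 * 0.01811782 m = 0.0036978471 m^3. 1 gallon_imp = 0.00454609 m^3, so 0.0036978471 m^3 = 0.0036978471 / 0.00454609 = 0.81341264 gallon_imp ≈ 0.8134 gallon_imp (4 s.f.). Final answer: 0.8134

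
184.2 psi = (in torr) 1 psi = 6894.7573 Pa, so 184.2 psi = 184.2 * 6894.7573 = 1270014.3 Pa. 1 torr = 133.32237 Pa, so 1270014.3 Pa = 1270014.3 / 133.32237 = 9525.8906 torr ≈ 9526 torr (4 s.f.). Final answer: 9526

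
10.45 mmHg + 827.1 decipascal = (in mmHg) 11.07. Check: 1 mmHg = 133.32237 Pa, so 10.45 mmHg = 10.45 * 133.32237 = 1393.2188 Pa. 1 decipascal = 0.1 Pa, so 827.1 decipascal = 827.1 * 0.1 = 82.71 Pa. Sum: 1393.2188 + 82.71 = 1475.9288 Pa. 1 mmHg = 133.32237 Pa, so 1475.9288 Pa = 1475.9288 / 133.32237 = 11.070376 mmHg ≈ 11.07 mmHg (4 s.f.).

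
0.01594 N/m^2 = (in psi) 0.01594 N/m^2 = 0.01594 Pa. 1 psi = 6894.7573 Pa, so 0.01594 Pa = 0.01594 / 6894.7573 = 2.3119015e-06 psi ≈ 2.312e-06 psi (4 s.f.). Final answer: 2.312e-06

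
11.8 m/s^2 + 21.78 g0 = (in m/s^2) 11.8 m/s^2 is already in m/s^2. 1 g0 = 9.80665 m/s^2, so 21.78 g0 = 21.78 * 9.80665 = 213.58884 m/s^2. Sum: 11.8 + 213.58884 = 225.38884 m/s^2. Result: 225.38884 m/s^2 ≈ 225.4 m/s^2 (4 s.f.). Final answer: 225.4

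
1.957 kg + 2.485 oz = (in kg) 1.957 kg is already in kg. 1 oz = 0.028349523 kg, so 2.485 oz = 2.485 * 0.028349523 = 0.070448565 kg. Sum: 1.957 + 0.070448565 = 2.0274486 kg. Result: 2.0274486 kg ≈ 2.027 kg (4 s.f.). Final answer: 2.027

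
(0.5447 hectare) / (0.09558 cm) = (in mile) 1 hectare = 10000 m^2, so 0.5447 hectare = 0.5447 * 10000 = 5447 m^2. 1 cm = 0.01 m, so 0.09558 cm = 0.09558 * 0.01 = 0.0009558 m. Combine: 5447 m^2 / 0.0009558 m = 5698891 m. 1 mile = 1609.344 m, so 5698891 m = 5698891 / 1609.344 = 3541.1267 mile ≈ 3541 mile (4 s.f.). Final answer: 3541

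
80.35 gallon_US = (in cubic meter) 0.3042. Check: 1 gallon_US = 0.0037854118 m^3, so 80.35 gallon_US = 80.35 * 0.0037854118 = 0.30415784 m^3. 0.30415784 m^3 = 0.30415784 cubic meter ≈ 0.3042 cubic meter (4 s.f.).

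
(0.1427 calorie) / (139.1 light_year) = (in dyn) 4.537e-14. Check: 1 calorie = 4.184 J, so 0.1427 calorie = 0.1427 * 4.184 = 0.5970568 J. 1 light_year = 9.4607305e+15 m, so 139.1 light_year = 139.1 * 9.4607305e+15 = 1.3159876e+18 m. Combine: 0.5970568 J / 1.3159876e+18 m = 4.5369485e-19 N. 1 dyn = 1e-05 N, so 4.5369485e-19 N = 4.5369485e-19 / 1e-05 = 4.5369485e-14 dyn ≈ 4.537e-14 dyn (4 s.f.).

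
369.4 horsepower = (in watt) 1 horsepower = 745.69987 W, so 369.4 horsepower = 369.4 * 745.69987 = 275461.53 W. 275461.53 W = 275461.53 watt ≈ 2.755e+05 watt (4 s.f.). Final answer: 2.755e+05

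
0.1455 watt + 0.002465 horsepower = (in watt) 1.984. Check: 0.1455 watt = 0.1455 W. 1 horsepower = 745.69987 W, so 0.002465 horsepower = 0.002465 * 745.69987 = 1.8381502 W. Sum: 0.1455 + 1.8381502 = 1.9836502 W. 1.9836502 W = 1.9836502 watt ≈ 1.984 watt (4 s.f.).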